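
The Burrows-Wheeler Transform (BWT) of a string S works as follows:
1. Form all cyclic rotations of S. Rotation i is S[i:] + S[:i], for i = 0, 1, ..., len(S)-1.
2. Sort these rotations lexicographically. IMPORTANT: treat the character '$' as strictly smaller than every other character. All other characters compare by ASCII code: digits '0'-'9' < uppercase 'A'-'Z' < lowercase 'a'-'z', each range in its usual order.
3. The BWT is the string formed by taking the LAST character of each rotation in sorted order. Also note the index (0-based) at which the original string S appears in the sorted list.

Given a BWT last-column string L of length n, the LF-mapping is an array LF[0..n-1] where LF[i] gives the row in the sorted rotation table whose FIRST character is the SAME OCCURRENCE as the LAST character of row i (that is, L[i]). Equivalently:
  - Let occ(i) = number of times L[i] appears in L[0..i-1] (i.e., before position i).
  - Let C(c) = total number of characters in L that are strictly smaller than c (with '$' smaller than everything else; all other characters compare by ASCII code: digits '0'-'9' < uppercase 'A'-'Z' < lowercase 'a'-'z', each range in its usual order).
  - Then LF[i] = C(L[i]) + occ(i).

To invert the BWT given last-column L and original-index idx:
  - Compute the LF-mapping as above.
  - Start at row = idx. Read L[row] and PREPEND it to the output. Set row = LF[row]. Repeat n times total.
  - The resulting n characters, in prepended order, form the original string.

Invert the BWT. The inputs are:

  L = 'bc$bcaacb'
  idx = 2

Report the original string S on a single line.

LF mapping: 3 6 0 4 7 1 2 8 5
Walk LF starting at row 2, prepending L[row]:
  step 1: row=2, L[2]='$', prepend. Next row=LF[2]=0
  step 2: row=0, L[0]='b', prepend. Next row=LF[0]=3
  step 3: row=3, L[3]='b', prepend. Next row=LF[3]=4
  step 4: row=4, L[4]='c', prepend. Next row=LF[4]=7
  step 5: row=7, L[7]='c', prepend. Next row=LF[7]=8
  step 6: row=8, L[8]='b', prepend. Next row=LF[8]=5
  step 7: row=5, L[5]='a', prepend. Next row=LF[5]=1
  step 8: row=1, L[1]='c', prepend. Next row=LF[1]=6
  step 9: row=6, L[6]='a', prepend. Next row=LF[6]=2
Reversed output: acabccbb$

Answer: acabccbb$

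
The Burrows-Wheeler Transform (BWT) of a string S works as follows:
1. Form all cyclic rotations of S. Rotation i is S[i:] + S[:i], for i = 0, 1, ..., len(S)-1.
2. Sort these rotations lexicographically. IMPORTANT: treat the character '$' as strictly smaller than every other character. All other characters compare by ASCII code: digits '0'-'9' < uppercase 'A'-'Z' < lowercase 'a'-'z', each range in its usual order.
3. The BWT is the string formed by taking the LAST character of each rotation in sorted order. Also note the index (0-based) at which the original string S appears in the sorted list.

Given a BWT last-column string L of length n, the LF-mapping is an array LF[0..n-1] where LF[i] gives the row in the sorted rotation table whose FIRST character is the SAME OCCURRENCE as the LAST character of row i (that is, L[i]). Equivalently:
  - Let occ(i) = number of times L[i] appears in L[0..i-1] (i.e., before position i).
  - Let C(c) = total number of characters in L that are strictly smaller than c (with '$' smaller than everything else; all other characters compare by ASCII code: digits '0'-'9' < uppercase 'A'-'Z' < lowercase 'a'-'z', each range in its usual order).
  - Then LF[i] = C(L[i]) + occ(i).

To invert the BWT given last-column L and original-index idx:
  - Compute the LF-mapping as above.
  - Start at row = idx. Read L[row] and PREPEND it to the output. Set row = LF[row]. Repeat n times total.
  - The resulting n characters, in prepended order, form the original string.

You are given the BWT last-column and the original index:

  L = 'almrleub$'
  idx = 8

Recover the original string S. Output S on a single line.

LF mapping: 1 4 6 7 5 3 8 2 0
Walk LF starting at row 8, prepending L[row]:
  step 1: row=8, L[8]='$', prepend. Next row=LF[8]=0
  step 2: row=0, L[0]='a', prepend. Next row=LF[0]=1
  step 3: row=1, L[1]='l', prepend. Next row=LF[1]=4
  step 4: row=4, L[4]='l', prepend. Next row=LF[4]=5
  step 5: row=5, L[5]='e', prepend. Next row=LF[5]=3
  step 6: row=3, L[3]='r', prepend. Next row=LF[3]=7
  step 7: row=7, L[7]='b', prepend. Next row=LF[7]=2
  step 8: row=2, L[2]='m', prepend. Next row=LF[2]=6
  step 9: row=6, L[6]='u', prepend. Next row=LF[6]=8
Reversed output: umbrella$

Answer: umbrella$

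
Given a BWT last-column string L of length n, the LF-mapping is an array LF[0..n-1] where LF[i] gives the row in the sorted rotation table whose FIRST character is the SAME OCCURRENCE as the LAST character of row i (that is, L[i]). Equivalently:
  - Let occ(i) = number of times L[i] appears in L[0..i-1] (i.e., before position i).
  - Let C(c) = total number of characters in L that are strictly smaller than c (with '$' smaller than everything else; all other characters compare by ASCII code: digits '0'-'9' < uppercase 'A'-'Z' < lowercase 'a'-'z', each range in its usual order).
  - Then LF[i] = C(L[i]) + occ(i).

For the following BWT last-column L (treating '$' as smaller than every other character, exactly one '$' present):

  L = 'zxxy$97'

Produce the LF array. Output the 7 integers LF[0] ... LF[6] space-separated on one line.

Char counts: '$':1, '7':1, '9':1, 'x':2, 'y':1, 'z':1
C (first-col start): C('$')=0, C('7')=1, C('9')=2, C('x')=3, C('y')=5, C('z')=6
L[0]='z': occ=0, LF[0]=C('z')+0=6+0=6
L[1]='x': occ=0, LF[1]=C('x')+0=3+0=3
L[2]='x': occ=1, LF[2]=C('x')+1=3+1=4
L[3]='y': occ=0, LF[3]=C('y')+0=5+0=5
L[4]='$': occ=0, LF[4]=C('$')+0=0+0=0
L[5]='9': occ=0, LF[5]=C('9')+0=2+0=2
L[6]='7': occ=0, LF[6]=C('7')+0=1+0=1

Answer: 6 3 4 5 0 2 1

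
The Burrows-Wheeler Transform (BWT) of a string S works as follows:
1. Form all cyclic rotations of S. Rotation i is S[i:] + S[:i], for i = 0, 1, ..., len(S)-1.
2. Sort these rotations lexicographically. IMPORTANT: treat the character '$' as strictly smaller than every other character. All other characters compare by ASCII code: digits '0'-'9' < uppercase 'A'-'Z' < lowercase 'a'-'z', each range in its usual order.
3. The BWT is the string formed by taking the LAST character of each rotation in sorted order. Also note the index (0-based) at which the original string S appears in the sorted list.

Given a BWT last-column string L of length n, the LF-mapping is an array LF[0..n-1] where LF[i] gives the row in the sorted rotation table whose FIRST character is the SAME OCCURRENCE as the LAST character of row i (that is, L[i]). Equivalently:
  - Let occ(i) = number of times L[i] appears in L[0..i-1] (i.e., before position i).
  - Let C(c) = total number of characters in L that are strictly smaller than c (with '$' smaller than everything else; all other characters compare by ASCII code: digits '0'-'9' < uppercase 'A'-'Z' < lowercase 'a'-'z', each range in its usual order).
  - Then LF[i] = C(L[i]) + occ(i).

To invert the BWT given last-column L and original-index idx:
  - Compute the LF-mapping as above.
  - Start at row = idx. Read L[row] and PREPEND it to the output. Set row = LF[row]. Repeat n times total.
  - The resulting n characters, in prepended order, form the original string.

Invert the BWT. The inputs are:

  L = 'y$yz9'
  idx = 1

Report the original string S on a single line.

LF mapping: 2 0 3 4 1
Walk LF starting at row 1, prepending L[row]:
  step 1: row=1, L[1]='$', prepend. Next row=LF[1]=0
  step 2: row=0, L[0]='y', prepend. Next row=LF[0]=2
  step 3: row=2, L[2]='y', prepend. Next row=LF[2]=3
  step 4: row=3, L[3]='z', prepend. Next row=LF[3]=4
  step 5: row=4, L[4]='9', prepend. Next row=LF[4]=1
Reversed output: 9zyy$

Answer: 9zyy$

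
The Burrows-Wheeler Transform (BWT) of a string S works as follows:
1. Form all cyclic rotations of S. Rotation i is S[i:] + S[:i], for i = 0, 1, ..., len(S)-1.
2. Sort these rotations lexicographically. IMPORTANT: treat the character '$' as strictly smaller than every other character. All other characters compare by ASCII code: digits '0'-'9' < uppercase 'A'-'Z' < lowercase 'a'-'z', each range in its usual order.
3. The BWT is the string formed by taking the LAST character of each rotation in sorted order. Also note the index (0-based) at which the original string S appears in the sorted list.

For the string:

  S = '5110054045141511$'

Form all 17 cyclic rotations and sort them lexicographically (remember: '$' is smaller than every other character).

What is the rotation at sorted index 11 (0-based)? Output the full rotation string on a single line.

All 17 rotations (rotation i = S[i:]+S[:i]):
  rot[0] = 5110054045141511$
  rot[1] = 110054045141511$5
  rot[2] = 10054045141511$51
  rot[3] = 0054045141511$511
  rot[4] = 054045141511$5110
  rot[5] = 54045141511$51100
  rot[6] = 4045141511$511005
  rot[7] = 045141511$5110054
  rot[8] = 45141511$51100540
  rot[9] = 5141511$511005404
  rot[10] = 141511$5110054045
  rot[11] = 41511$51100540451
  rot[12] = 1511$511005404514
  rot[13] = 511$5110054045141
  rot[14] = 11$51100540451415
  rot[15] = 1$511005404514151
  rot[16] = $5110054045141511
Sorted (with $ < everything):
  sorted[0] = $5110054045141511
  sorted[1] = 0054045141511$511
  sorted[2] = 045141511$5110054
  sorted[3] = 054045141511$5110
  sorted[4] = 1$511005404514151
  sorted[5] = 10054045141511$51
  sorted[6] = 11$51100540451415
  sorted[7] = 110054045141511$5
  sorted[8] = 141511$5110054045
  sorted[9] = 1511$511005404514
  sorted[10] = 4045141511$511005
  sorted[11] = 41511$51100540451
  sorted[12] = 45141511$51100540
  sorted[13] = 511$5110054045141
  sorted[14] = 5110054045141511$
  sorted[15] = 5141511$511005404
  sorted[16] = 54045141511$51100
sorted[11] = 41511$51100540451

Answer: 41511$51100540451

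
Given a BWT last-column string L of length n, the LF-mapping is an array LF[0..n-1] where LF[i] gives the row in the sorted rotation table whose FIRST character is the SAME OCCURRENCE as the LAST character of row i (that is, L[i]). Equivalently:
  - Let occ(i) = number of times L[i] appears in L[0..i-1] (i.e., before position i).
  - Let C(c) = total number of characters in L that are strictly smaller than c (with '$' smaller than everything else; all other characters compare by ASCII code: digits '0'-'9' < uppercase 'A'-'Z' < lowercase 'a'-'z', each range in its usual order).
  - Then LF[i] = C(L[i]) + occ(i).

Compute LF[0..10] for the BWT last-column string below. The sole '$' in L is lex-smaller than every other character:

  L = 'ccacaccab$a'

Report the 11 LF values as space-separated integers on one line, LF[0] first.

Answer: 6 7 1 8 2 9 10 3 5 0 4

Derivation:
Char counts: '$':1, 'a':4, 'b':1, 'c':5
C (first-col start): C('$')=0, C('a')=1, C('b')=5, C('c')=6
L[0]='c': occ=0, LF[0]=C('c')+0=6+0=6
L[1]='c': occ=1, LF[1]=C('c')+1=6+1=7
L[2]='a': occ=0, LF[2]=C('a')+0=1+0=1
L[3]='c': occ=2, LF[3]=C('c')+2=6+2=8
L[4]='a': occ=1, LF[4]=C('a')+1=1+1=2
L[5]='c': occ=3, LF[5]=C('c')+3=6+3=9
L[6]='c': occ=4, LF[6]=C('c')+4=6+4=10
L[7]='a': occ=2, LF[7]=C('a')+2=1+2=3
L[8]='b': occ=0, LF[8]=C('b')+0=5+0=5
L[9]='$': occ=0, LF[9]=C('$')+0=0+0=0
L[10]='a': occ=3, LF[10]=C('a')+3=1+3=4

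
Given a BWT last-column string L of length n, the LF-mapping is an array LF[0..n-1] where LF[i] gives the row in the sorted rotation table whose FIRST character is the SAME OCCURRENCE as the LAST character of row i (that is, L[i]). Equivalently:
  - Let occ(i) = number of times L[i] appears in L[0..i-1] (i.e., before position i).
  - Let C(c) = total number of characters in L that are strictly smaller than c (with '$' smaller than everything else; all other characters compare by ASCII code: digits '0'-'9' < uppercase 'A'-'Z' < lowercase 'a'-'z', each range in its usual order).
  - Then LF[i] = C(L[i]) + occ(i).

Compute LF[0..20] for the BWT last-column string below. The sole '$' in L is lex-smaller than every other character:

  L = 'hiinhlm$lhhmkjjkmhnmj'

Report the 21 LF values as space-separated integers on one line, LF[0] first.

Char counts: '$':1, 'h':5, 'i':2, 'j':3, 'k':2, 'l':2, 'm':4, 'n':2
C (first-col start): C('$')=0, C('h')=1, C('i')=6, C('j')=8, C('k')=11, C('l')=13, C('m')=15, C('n')=19
L[0]='h': occ=0, LF[0]=C('h')+0=1+0=1
L[1]='i': occ=0, LF[1]=C('i')+0=6+0=6
L[2]='i': occ=1, LF[2]=C('i')+1=6+1=7
L[3]='n': occ=0, LF[3]=C('n')+0=19+0=19
L[4]='h': occ=1, LF[4]=C('h')+1=1+1=2
L[5]='l': occ=0, LF[5]=C('l')+0=13+0=13
L[6]='m': occ=0, LF[6]=C('m')+0=15+0=15
L[7]='$': occ=0, LF[7]=C('$')+0=0+0=0
L[8]='l': occ=1, LF[8]=C('l')+1=13+1=14
L[9]='h': occ=2, LF[9]=C('h')+2=1+2=3
L[10]='h': occ=3, LF[10]=C('h')+3=1+3=4
L[11]='m': occ=1, LF[11]=C('m')+1=15+1=16
L[12]='k': occ=0, LF[12]=C('k')+0=11+0=11
L[13]='j': occ=0, LF[13]=C('j')+0=8+0=8
L[14]='j': occ=1, LF[14]=C('j')+1=8+1=9
L[15]='k': occ=1, LF[15]=C('k')+1=11+1=12
L[16]='m': occ=2, LF[16]=C('m')+2=15+2=17
L[17]='h': occ=4, LF[17]=C('h')+4=1+4=5
L[18]='n': occ=1, LF[18]=C('n')+1=19+1=20
L[19]='m': occ=3, LF[19]=C('m')+3=15+3=18
L[20]='j': occ=2, LF[20]=C('j')+2=8+2=10

Answer: 1 6 7 19 2 13 15 0 14 3 4 16 11 8 9 12 17 5 20 18 10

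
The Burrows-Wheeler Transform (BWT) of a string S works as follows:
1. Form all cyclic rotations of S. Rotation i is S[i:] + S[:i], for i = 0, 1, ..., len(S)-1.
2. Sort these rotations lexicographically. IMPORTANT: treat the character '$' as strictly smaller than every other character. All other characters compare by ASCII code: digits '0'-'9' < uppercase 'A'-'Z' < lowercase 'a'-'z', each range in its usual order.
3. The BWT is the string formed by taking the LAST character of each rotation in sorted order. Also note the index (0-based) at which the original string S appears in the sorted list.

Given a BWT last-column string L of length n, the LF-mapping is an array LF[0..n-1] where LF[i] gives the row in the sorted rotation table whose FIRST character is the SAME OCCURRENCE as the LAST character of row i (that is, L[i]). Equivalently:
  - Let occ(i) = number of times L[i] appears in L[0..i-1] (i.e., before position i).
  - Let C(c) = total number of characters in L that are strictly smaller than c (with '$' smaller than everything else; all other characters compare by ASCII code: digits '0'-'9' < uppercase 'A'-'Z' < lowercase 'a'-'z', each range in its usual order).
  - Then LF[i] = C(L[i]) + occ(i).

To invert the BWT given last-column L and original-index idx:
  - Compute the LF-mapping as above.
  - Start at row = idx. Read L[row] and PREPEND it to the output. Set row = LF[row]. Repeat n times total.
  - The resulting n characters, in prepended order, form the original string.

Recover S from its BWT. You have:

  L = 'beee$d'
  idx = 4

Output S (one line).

LF mapping: 1 3 4 5 0 2
Walk LF starting at row 4, prepending L[row]:
  step 1: row=4, L[4]='$', prepend. Next row=LF[4]=0
  step 2: row=0, L[0]='b', prepend. Next row=LF[0]=1
  step 3: row=1, L[1]='e', prepend. Next row=LF[1]=3
  step 4: row=3, L[3]='e', prepend. Next row=LF[3]=5
  step 5: row=5, L[5]='d', prepend. Next row=LF[5]=2
  step 6: row=2, L[2]='e', prepend. Next row=LF[2]=4
Reversed output: edeeb$

Answer: edeeb$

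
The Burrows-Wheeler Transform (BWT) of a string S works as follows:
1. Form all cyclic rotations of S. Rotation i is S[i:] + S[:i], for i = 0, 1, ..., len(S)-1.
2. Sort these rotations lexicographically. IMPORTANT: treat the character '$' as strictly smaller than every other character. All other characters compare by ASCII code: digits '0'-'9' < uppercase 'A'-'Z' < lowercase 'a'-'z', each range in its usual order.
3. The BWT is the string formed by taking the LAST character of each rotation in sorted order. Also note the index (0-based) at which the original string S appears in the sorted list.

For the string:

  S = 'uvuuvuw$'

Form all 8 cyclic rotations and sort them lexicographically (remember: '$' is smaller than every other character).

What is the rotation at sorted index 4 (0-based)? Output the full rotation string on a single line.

All 8 rotations (rotation i = S[i:]+S[:i]):
  rot[0] = uvuuvuw$
  rot[1] = vuuvuw$u
  rot[2] = uuvuw$uv
  rot[3] = uvuw$uvu
  rot[4] = vuw$uvuu
  rot[5] = uw$uvuuv
  rot[6] = w$uvuuvu
  rot[7] = $uvuuvuw
Sorted (with $ < everything):
  sorted[0] = $uvuuvuw
  sorted[1] = uuvuw$uv
  sorted[2] = uvuuvuw$
  sorted[3] = uvuw$uvu
  sorted[4] = uw$uvuuv
  sorted[5] = vuuvuw$u
  sorted[6] = vuw$uvuu
  sorted[7] = w$uvuuvu
sorted[4] = uw$uvuuv

Answer: uw$uvuuv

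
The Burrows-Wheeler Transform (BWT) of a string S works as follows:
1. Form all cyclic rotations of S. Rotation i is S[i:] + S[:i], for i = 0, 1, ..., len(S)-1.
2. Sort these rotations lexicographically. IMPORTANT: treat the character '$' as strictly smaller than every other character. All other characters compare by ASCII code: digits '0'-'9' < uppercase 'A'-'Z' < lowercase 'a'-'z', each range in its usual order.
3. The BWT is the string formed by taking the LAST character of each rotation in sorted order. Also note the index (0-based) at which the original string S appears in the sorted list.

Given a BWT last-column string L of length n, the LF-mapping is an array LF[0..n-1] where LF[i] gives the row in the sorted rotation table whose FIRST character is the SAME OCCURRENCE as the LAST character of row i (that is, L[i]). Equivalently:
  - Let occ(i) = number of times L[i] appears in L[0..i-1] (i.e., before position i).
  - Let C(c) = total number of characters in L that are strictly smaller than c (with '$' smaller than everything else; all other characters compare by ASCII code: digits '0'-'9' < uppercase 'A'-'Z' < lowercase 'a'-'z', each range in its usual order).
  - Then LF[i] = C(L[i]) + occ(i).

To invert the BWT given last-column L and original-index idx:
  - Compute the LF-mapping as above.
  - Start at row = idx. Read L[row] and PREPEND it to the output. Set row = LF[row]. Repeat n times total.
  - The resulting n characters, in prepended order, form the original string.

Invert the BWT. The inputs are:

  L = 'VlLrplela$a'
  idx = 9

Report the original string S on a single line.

Answer: parallelLV$

Derivation:
LF mapping: 2 6 1 10 9 7 5 8 3 0 4
Walk LF starting at row 9, prepending L[row]:
  step 1: row=9, L[9]='$', prepend. Next row=LF[9]=0
  step 2: row=0, L[0]='V', prepend. Next row=LF[0]=2
  step 3: row=2, L[2]='L', prepend. Next row=LF[2]=1
  step 4: row=1, L[1]='l', prepend. Next row=LF[1]=6
  step 5: row=6, L[6]='e', prepend. Next row=LF[6]=5
  step 6: row=5, L[5]='l', prepend. Next row=LF[5]=7
  step 7: row=7, L[7]='l', prepend. Next row=LF[7]=8
  step 8: row=8, L[8]='a', prepend. Next row=LF[8]=3
  step 9: row=3, L[3]='r', prepend. Next row=LF[3]=10
  step 10: row=10, L[10]='a', prepend. Next row=LF[10]=4
  step 11: row=4, L[4]='p', prepend. Next row=LF[4]=9
Reversed output: parallelLV$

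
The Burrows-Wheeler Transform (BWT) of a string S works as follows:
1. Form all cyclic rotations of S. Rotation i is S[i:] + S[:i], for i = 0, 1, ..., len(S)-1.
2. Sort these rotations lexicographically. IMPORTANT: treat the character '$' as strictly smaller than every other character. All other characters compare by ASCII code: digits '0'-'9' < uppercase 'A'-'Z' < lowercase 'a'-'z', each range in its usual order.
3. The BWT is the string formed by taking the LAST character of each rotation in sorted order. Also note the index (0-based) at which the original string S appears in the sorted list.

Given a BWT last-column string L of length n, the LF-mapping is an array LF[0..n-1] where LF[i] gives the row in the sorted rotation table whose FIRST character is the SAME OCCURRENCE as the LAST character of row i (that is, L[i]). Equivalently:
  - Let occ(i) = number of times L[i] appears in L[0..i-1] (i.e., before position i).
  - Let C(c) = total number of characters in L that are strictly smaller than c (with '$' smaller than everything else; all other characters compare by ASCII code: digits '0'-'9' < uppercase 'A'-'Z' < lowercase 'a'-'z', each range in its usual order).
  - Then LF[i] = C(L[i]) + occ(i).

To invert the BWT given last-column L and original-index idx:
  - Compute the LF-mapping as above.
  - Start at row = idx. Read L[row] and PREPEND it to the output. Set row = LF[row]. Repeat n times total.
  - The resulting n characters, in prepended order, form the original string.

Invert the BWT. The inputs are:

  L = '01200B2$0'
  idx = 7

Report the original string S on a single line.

LF mapping: 1 5 6 2 3 8 7 0 4
Walk LF starting at row 7, prepending L[row]:
  step 1: row=7, L[7]='$', prepend. Next row=LF[7]=0
  step 2: row=0, L[0]='0', prepend. Next row=LF[0]=1
  step 3: row=1, L[1]='1', prepend. Next row=LF[1]=5
  step 4: row=5, L[5]='B', prepend. Next row=LF[5]=8
  step 5: row=8, L[8]='0', prepend. Next row=LF[8]=4
  step 6: row=4, L[4]='0', prepend. Next row=LF[4]=3
  step 7: row=3, L[3]='0', prepend. Next row=LF[3]=2
  step 8: row=2, L[2]='2', prepend. Next row=LF[2]=6
  step 9: row=6, L[6]='2', prepend. Next row=LF[6]=7
Reversed output: 22000B10$

Answer: 22000B10$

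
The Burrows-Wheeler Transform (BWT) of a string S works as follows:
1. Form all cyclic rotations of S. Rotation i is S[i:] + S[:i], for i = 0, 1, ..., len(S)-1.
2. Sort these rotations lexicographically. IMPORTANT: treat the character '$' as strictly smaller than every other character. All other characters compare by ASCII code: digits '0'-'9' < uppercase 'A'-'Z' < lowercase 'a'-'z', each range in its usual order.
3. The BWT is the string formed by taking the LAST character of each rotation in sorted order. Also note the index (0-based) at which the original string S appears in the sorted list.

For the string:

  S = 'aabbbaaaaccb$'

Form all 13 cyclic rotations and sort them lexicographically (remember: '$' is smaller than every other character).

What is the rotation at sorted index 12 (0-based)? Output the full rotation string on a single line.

Answer: ccb$aabbbaaaa

Derivation:
All 13 rotations (rotation i = S[i:]+S[:i]):
  rot[0] = aabbbaaaaccb$
  rot[1] = abbbaaaaccb$a
  rot[2] = bbbaaaaccb$aa
  rot[3] = bbaaaaccb$aab
  rot[4] = baaaaccb$aabb
  rot[5] = aaaaccb$aabbb
  rot[6] = aaaccb$aabbba
  rot[7] = aaccb$aabbbaa
  rot[8] = accb$aabbbaaa
  rot[9] = ccb$aabbbaaaa
  rot[10] = cb$aabbbaaaac
  rot[11] = b$aabbbaaaacc
  rot[12] = $aabbbaaaaccb
Sorted (with $ < everything):
  sorted[0] = $aabbbaaaaccb
  sorted[1] = aaaaccb$aabbb
  sorted[2] = aaaccb$aabbba
  sorted[3] = aabbbaaaaccb$
  sorted[4] = aaccb$aabbbaa
  sorted[5] = abbbaaaaccb$a
  sorted[6] = accb$aabbbaaa
  sorted[7] = b$aabbbaaaacc
  sorted[8] = baaaaccb$aabb
  sorted[9] = bbaaaaccb$aab
  sorted[10] = bbbaaaaccb$aa
  sorted[11] = cb$aabbbaaaac
  sorted[12] = ccb$aabbbaaaa
sorted[12] = ccb$aabbbaaaa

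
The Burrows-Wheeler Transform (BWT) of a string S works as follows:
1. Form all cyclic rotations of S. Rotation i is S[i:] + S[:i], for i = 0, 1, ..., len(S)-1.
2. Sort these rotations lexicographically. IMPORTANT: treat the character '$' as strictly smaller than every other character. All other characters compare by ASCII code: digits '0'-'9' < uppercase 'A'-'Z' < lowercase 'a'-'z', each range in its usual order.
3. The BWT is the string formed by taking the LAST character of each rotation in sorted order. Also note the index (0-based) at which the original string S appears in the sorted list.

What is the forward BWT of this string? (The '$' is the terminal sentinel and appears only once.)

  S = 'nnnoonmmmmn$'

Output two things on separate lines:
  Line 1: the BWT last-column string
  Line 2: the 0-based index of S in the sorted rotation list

All 12 rotations (rotation i = S[i:]+S[:i]):
  rot[0] = nnnoonmmmmn$
  rot[1] = nnoonmmmmn$n
  rot[2] = noonmmmmn$nn
  rot[3] = oonmmmmn$nnn
  rot[4] = onmmmmn$nnno
  rot[5] = nmmmmn$nnnoo
  rot[6] = mmmmn$nnnoon
  rot[7] = mmmn$nnnoonm
  rot[8] = mmn$nnnoonmm
  rot[9] = mn$nnnoonmmm
  rot[10] = n$nnnoonmmmm
  rot[11] = $nnnoonmmmmn
Sorted (with $ < everything):
  sorted[0] = $nnnoonmmmmn  (last char: 'n')
  sorted[1] = mmmmn$nnnoon  (last char: 'n')
  sorted[2] = mmmn$nnnoonm  (last char: 'm')
  sorted[3] = mmn$nnnoonmm  (last char: 'm')
  sorted[4] = mn$nnnoonmmm  (last char: 'm')
  sorted[5] = n$nnnoonmmmm  (last char: 'm')
  sorted[6] = nmmmmn$nnnoo  (last char: 'o')
  sorted[7] = nnnoonmmmmn$  (last char: '$')
  sorted[8] = nnoonmmmmn$n  (last char: 'n')
  sorted[9] = noonmmmmn$nn  (last char: 'n')
  sorted[10] = onmmmmn$nnno  (last char: 'o')
  sorted[11] = oonmmmmn$nnn  (last char: 'n')
Last column: nnmmmmo$nnon
Original string S is at sorted index 7

Answer: nnmmmmo$nnon
7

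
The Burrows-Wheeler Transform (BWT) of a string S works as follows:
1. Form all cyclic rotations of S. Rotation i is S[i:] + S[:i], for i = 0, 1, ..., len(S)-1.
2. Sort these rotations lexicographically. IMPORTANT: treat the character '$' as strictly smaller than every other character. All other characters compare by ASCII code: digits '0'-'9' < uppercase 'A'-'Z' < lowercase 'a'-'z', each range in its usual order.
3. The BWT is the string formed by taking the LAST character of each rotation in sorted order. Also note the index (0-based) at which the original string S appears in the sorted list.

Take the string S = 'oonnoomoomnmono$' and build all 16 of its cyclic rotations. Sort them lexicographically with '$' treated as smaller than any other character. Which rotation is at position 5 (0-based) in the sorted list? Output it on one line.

Answer: nnoomoomnmono$oo

Derivation:
All 16 rotations (rotation i = S[i:]+S[:i]):
  rot[0] = oonnoomoomnmono$
  rot[1] = onnoomoomnmono$o
  rot[2] = nnoomoomnmono$oo
  rot[3] = noomoomnmono$oon
  rot[4] = oomoomnmono$oonn
  rot[5] = omoomnmono$oonno
  rot[6] = moomnmono$oonnoo
  rot[7] = oomnmono$oonnoom
  rot[8] = omnmono$oonnoomo
  rot[9] = mnmono$oonnoomoo
  rot[10] = nmono$oonnoomoom
  rot[11] = mono$oonnoomoomn
  rot[12] = ono$oonnoomoomnm
  rot[13] = no$oonnoomoomnmo
  rot[14] = o$oonnoomoomnmon
  rot[15] = $oonnoomoomnmono
Sorted (with $ < everything):
  sorted[0] = $oonnoomoomnmono
  sorted[1] = mnmono$oonnoomoo
  sorted[2] = mono$oonnoomoomn
  sorted[3] = moomnmono$oonnoo
  sorted[4] = nmono$oonnoomoom
  sorted[5] = nnoomoomnmono$oo
  sorted[6] = no$oonnoomoomnmo
  sorted[7] = noomoomnmono$oon
  sorted[8] = o$oonnoomoomnmon
  sorted[9] = omnmono$oonnoomo
  sorted[10] = omoomnmono$oonno
  sorted[11] = onnoomoomnmono$o
  sorted[12] = ono$oonnoomoomnm
  sorted[13] = oomnmono$oonnoom
  sorted[14] = oomoomnmono$oonn
  sorted[15] = oonnoomoomnmono$
sorted[5] = nnoomoomnmono$oo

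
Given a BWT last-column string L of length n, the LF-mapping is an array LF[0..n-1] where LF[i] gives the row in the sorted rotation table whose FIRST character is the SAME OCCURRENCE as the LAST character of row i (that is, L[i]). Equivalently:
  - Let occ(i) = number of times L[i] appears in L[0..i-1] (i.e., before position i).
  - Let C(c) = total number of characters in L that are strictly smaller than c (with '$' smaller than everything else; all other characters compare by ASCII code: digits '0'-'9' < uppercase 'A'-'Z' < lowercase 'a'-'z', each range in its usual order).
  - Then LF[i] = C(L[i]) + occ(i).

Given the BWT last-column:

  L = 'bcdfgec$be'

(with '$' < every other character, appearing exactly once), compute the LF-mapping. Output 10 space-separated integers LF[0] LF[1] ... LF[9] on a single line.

Char counts: '$':1, 'b':2, 'c':2, 'd':1, 'e':2, 'f':1, 'g':1
C (first-col start): C('$')=0, C('b')=1, C('c')=3, C('d')=5, C('e')=6, C('f')=8, C('g')=9
L[0]='b': occ=0, LF[0]=C('b')+0=1+0=1
L[1]='c': occ=0, LF[1]=C('c')+0=3+0=3
L[2]='d': occ=0, LF[2]=C('d')+0=5+0=5
L[3]='f': occ=0, LF[3]=C('f')+0=8+0=8
L[4]='g': occ=0, LF[4]=C('g')+0=9+0=9
L[5]='e': occ=0, LF[5]=C('e')+0=6+0=6
L[6]='c': occ=1, LF[6]=C('c')+1=3+1=4
L[7]='$': occ=0, LF[7]=C('$')+0=0+0=0
L[8]='b': occ=1, LF[8]=C('b')+1=1+1=2
L[9]='e': occ=1, LF[9]=C('e')+1=6+1=7

Answer: 1 3 5 8 9 6 4 0 2 7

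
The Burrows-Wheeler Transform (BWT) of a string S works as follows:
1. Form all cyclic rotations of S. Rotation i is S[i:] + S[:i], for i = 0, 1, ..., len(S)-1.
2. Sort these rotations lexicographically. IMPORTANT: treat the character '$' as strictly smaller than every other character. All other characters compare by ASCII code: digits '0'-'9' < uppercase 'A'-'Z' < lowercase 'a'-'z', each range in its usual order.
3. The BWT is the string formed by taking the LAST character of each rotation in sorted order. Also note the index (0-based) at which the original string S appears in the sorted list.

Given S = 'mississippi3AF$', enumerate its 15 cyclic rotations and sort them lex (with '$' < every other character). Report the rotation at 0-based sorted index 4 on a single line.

All 15 rotations (rotation i = S[i:]+S[:i]):
  rot[0] = mississippi3AF$
  rot[1] = ississippi3AF$m
  rot[2] = ssissippi3AF$mi
  rot[3] = sissippi3AF$mis
  rot[4] = issippi3AF$miss
  rot[5] = ssippi3AF$missi
  rot[6] = sippi3AF$missis
  rot[7] = ippi3AF$mississ
  rot[8] = ppi3AF$mississi
  rot[9] = pi3AF$mississip
  rot[10] = i3AF$mississipp
  rot[11] = 3AF$mississippi
  rot[12] = AF$mississippi3
  rot[13] = F$mississippi3A
  rot[14] = $mississippi3AF
Sorted (with $ < everything):
  sorted[0] = $mississippi3AF
  sorted[1] = 3AF$mississippi
  sorted[2] = AF$mississippi3
  sorted[3] = F$mississippi3A
  sorted[4] = i3AF$mississipp
  sorted[5] = ippi3AF$mississ
  sorted[6] = issippi3AF$miss
  sorted[7] = ississippi3AF$m
  sorted[8] = mississippi3AF$
  sorted[9] = pi3AF$mississip
  sorted[10] = ppi3AF$mississi
  sorted[11] = sippi3AF$missis
  sorted[12] = sissippi3AF$mis
  sorted[13] = ssippi3AF$missi
  sorted[14] = ssissippi3AF$mi
sorted[4] = i3AF$mississipp

Answer: i3AF$mississipp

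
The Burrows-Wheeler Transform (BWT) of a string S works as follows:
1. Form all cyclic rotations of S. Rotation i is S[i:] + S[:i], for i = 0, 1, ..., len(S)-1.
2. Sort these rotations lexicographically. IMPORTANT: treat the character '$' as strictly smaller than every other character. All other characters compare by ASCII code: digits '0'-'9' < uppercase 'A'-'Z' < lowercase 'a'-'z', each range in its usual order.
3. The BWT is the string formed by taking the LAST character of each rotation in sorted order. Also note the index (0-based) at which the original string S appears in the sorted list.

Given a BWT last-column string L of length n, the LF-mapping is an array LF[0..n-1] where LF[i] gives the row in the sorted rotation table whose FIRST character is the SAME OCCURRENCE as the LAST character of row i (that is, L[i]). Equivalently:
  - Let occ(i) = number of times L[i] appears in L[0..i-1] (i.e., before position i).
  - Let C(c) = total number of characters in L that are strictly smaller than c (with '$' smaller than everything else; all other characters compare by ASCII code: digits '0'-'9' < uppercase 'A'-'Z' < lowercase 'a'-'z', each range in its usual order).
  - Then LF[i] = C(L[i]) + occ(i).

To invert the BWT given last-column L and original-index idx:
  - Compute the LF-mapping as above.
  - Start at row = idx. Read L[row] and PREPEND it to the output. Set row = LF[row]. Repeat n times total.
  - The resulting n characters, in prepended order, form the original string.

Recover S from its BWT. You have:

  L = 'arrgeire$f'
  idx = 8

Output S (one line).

Answer: refrigera$

Derivation:
LF mapping: 1 7 8 5 2 6 9 3 0 4
Walk LF starting at row 8, prepending L[row]:
  step 1: row=8, L[8]='$', prepend. Next row=LF[8]=0
  step 2: row=0, L[0]='a', prepend. Next row=LF[0]=1
  step 3: row=1, L[1]='r', prepend. Next row=LF[1]=7
  step 4: row=7, L[7]='e', prepend. Next row=LF[7]=3
  step 5: row=3, L[3]='g', prepend. Next row=LF[3]=5
  step 6: row=5, L[5]='i', prepend. Next row=LF[5]=6
  step 7: row=6, L[6]='r', prepend. Next row=LF[6]=9
  step 8: row=9, L[9]='f', prepend. Next row=LF[9]=4
  step 9: row=4, L[4]='e', prepend. Next row=LF[4]=2
  step 10: row=2, L[2]='r', prepend. Next row=LF[2]=8
Reversed output: refrigera$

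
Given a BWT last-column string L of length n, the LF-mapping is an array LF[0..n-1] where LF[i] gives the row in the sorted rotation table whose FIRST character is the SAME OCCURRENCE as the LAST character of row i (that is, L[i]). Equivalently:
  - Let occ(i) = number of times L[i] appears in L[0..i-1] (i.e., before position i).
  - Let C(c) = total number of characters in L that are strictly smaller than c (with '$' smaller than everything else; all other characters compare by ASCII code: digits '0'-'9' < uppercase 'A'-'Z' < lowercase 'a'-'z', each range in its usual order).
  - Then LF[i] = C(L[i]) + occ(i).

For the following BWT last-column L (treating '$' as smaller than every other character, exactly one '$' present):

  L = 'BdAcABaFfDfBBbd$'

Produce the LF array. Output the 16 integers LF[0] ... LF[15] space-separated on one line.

Answer: 3 12 1 11 2 4 9 8 14 7 15 5 6 10 13 0

Derivation:
Char counts: '$':1, 'A':2, 'B':4, 'D':1, 'F':1, 'a':1, 'b':1, 'c':1, 'd':2, 'f':2
C (first-col start): C('$')=0, C('A')=1, C('B')=3, C('D')=7, C('F')=8, C('a')=9, C('b')=10, C('c')=11, C('d')=12, C('f')=14
L[0]='B': occ=0, LF[0]=C('B')+0=3+0=3
L[1]='d': occ=0, LF[1]=C('d')+0=12+0=12
L[2]='A': occ=0, LF[2]=C('A')+0=1+0=1
L[3]='c': occ=0, LF[3]=C('c')+0=11+0=11
L[4]='A': occ=1, LF[4]=C('A')+1=1+1=2
L[5]='B': occ=1, LF[5]=C('B')+1=3+1=4
L[6]='a': occ=0, LF[6]=C('a')+0=9+0=9
L[7]='F': occ=0, LF[7]=C('F')+0=8+0=8
L[8]='f': occ=0, LF[8]=C('f')+0=14+0=14
L[9]='D': occ=0, LF[9]=C('D')+0=7+0=7
L[10]='f': occ=1, LF[10]=C('f')+1=14+1=15
L[11]='B': occ=2, LF[11]=C('B')+2=3+2=5
L[12]='B': occ=3, LF[12]=C('B')+3=3+3=6
L[13]='b': occ=0, LF[13]=C('b')+0=10+0=10
L[14]='d': occ=1, LF[14]=C('d')+1=12+1=13
L[15]='$': occ=0, LF[15]=C('$')+0=0+0=0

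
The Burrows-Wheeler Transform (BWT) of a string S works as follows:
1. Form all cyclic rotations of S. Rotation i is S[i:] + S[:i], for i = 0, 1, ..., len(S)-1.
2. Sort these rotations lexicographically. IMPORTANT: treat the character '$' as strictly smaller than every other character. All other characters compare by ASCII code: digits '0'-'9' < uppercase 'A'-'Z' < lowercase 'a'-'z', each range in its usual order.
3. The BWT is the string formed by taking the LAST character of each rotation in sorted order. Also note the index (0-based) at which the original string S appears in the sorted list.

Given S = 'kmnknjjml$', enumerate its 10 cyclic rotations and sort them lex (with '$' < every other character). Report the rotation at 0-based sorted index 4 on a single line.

Answer: knjjml$kmn

Derivation:
All 10 rotations (rotation i = S[i:]+S[:i]):
  rot[0] = kmnknjjml$
  rot[1] = mnknjjml$k
  rot[2] = nknjjml$km
  rot[3] = knjjml$kmn
  rot[4] = njjml$kmnk
  rot[5] = jjml$kmnkn
  rot[6] = jml$kmnknj
  rot[7] = ml$kmnknjj
  rot[8] = l$kmnknjjm
  rot[9] = $kmnknjjml
Sorted (with $ < everything):
  sorted[0] = $kmnknjjml
  sorted[1] = jjml$kmnkn
  sorted[2] = jml$kmnknj
  sorted[3] = kmnknjjml$
  sorted[4] = knjjml$kmn
  sorted[5] = l$kmnknjjm
  sorted[6] = ml$kmnknjj
  sorted[7] = mnknjjml$k
  sorted[8] = njjml$kmnk
  sorted[9] = nknjjml$km
sorted[4] = knjjml$kmn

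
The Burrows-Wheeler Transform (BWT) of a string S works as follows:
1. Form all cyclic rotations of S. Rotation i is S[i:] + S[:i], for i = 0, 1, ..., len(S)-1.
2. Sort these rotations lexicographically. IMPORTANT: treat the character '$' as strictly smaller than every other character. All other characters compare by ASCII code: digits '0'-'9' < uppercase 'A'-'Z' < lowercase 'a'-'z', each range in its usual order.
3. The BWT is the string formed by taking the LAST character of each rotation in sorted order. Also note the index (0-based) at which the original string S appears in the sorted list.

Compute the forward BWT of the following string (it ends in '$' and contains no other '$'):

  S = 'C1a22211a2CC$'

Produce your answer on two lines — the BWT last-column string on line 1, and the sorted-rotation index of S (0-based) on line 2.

Answer: C2C122aaC$211
9

Derivation:
All 13 rotations (rotation i = S[i:]+S[:i]):
  rot[0] = C1a22211a2CC$
  rot[1] = 1a22211a2CC$C
  rot[2] = a22211a2CC$C1
  rot[3] = 22211a2CC$C1a
  rot[4] = 2211a2CC$C1a2
  rot[5] = 211a2CC$C1a22
  rot[6] = 11a2CC$C1a222
  rot[7] = 1a2CC$C1a2221
  rot[8] = a2CC$C1a22211
  rot[9] = 2CC$C1a22211a
  rot[10] = CC$C1a22211a2
  rot[11] = C$C1a22211a2C
  rot[12] = $C1a22211a2CC
Sorted (with $ < everything):
  sorted[0] = $C1a22211a2CC  (last char: 'C')
  sorted[1] = 11a2CC$C1a222  (last char: '2')
  sorted[2] = 1a22211a2CC$C  (last char: 'C')
  sorted[3] = 1a2CC$C1a2221  (last char: '1')
  sorted[4] = 211a2CC$C1a22  (last char: '2')
  sorted[5] = 2211a2CC$C1a2  (last char: '2')
  sorted[6] = 22211a2CC$C1a  (last char: 'a')
  sorted[7] = 2CC$C1a22211a  (last char: 'a')
  sorted[8] = C$C1a22211a2C  (last char: 'C')
  sorted[9] = C1a22211a2CC$  (last char: '$')
  sorted[10] = CC$C1a22211a2  (last char: '2')
  sorted[11] = a22211a2CC$C1  (last char: '1')
  sorted[12] = a2CC$C1a22211  (last char: '1')
Last column: C2C122aaC$211
Original string S is at sorted index 9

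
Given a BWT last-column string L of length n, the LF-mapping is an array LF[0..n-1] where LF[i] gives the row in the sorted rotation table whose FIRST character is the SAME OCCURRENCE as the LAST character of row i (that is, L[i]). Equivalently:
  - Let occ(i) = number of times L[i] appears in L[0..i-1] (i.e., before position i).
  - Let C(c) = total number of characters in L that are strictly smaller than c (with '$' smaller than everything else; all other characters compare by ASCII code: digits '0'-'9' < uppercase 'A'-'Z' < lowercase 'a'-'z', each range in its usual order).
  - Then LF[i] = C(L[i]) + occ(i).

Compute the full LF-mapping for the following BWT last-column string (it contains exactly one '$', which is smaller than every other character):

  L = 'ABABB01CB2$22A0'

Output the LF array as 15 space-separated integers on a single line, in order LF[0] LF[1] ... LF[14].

Char counts: '$':1, '0':2, '1':1, '2':3, 'A':3, 'B':4, 'C':1
C (first-col start): C('$')=0, C('0')=1, C('1')=3, C('2')=4, C('A')=7, C('B')=10, C('C')=14
L[0]='A': occ=0, LF[0]=C('A')+0=7+0=7
L[1]='B': occ=0, LF[1]=C('B')+0=10+0=10
L[2]='A': occ=1, LF[2]=C('A')+1=7+1=8
L[3]='B': occ=1, LF[3]=C('B')+1=10+1=11
L[4]='B': occ=2, LF[4]=C('B')+2=10+2=12
L[5]='0': occ=0, LF[5]=C('0')+0=1+0=1
L[6]='1': occ=0, LF[6]=C('1')+0=3+0=3
L[7]='C': occ=0, LF[7]=C('C')+0=14+0=14
L[8]='B': occ=3, LF[8]=C('B')+3=10+3=13
L[9]='2': occ=0, LF[9]=C('2')+0=4+0=4
L[10]='$': occ=0, LF[10]=C('$')+0=0+0=0
L[11]='2': occ=1, LF[11]=C('2')+1=4+1=5
L[12]='2': occ=2, LF[12]=C('2')+2=4+2=6
L[13]='A': occ=2, LF[13]=C('A')+2=7+2=9
L[14]='0': occ=1, LF[14]=C('0')+1=1+1=2

Answer: 7 10 8 11 12 1 3 14 13 4 0 5 6 9 2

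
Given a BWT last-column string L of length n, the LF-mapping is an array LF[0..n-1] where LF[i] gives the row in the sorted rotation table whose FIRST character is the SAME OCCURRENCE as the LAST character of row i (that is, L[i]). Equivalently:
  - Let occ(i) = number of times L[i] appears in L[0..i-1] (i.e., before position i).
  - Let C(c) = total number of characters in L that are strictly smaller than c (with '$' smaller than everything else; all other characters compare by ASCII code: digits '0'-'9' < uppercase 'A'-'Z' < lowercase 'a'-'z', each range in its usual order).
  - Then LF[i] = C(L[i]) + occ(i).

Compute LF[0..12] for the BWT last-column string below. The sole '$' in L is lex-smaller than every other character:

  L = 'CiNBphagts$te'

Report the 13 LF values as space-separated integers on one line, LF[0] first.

Answer: 2 8 3 1 9 7 4 6 11 10 0 12 5

Derivation:
Char counts: '$':1, 'B':1, 'C':1, 'N':1, 'a':1, 'e':1, 'g':1, 'h':1, 'i':1, 'p':1, 's':1, 't':2
C (first-col start): C('$')=0, C('B')=1, C('C')=2, C('N')=3, C('a')=4, C('e')=5, C('g')=6, C('h')=7, C('i')=8, C('p')=9, C('s')=10, C('t')=11
L[0]='C': occ=0, LF[0]=C('C')+0=2+0=2
L[1]='i': occ=0, LF[1]=C('i')+0=8+0=8
L[2]='N': occ=0, LF[2]=C('N')+0=3+0=3
L[3]='B': occ=0, LF[3]=C('B')+0=1+0=1
L[4]='p': occ=0, LF[4]=C('p')+0=9+0=9
L[5]='h': occ=0, LF[5]=C('h')+0=7+0=7
L[6]='a': occ=0, LF[6]=C('a')+0=4+0=4
L[7]='g': occ=0, LF[7]=C('g')+0=6+0=6
L[8]='t': occ=0, LF[8]=C('t')+0=11+0=11
L[9]='s': occ=0, LF[9]=C('s')+0=10+0=10
L[10]='$': occ=0, LF[10]=C('$')+0=0+0=0
L[11]='t': occ=1, LF[11]=C('t')+1=11+1=12
L[12]='e': occ=0, LF[12]=C('e')+0=5+0=5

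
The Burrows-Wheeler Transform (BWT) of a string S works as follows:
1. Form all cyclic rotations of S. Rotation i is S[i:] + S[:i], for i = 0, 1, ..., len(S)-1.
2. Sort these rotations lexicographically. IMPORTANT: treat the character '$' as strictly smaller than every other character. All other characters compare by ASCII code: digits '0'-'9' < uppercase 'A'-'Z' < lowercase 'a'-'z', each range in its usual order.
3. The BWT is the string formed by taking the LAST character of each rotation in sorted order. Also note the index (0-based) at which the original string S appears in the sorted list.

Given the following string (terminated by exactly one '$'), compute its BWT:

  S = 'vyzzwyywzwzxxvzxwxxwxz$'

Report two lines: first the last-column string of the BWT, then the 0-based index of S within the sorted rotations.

All 23 rotations (rotation i = S[i:]+S[:i]):
  rot[0] = vyzzwyywzwzxxvzxwxxwxz$
  rot[1] = yzzwyywzwzxxvzxwxxwxz$v
  rot[2] = zzwyywzwzxxvzxwxxwxz$vy
  rot[3] = zwyywzwzxxvzxwxxwxz$vyz
  rot[4] = wyywzwzxxvzxwxxwxz$vyzz
  rot[5] = yywzwzxxvzxwxxwxz$vyzzw
  rot[6] = ywzwzxxvzxwxxwxz$vyzzwy
  rot[7] = wzwzxxvzxwxxwxz$vyzzwyy
  rot[8] = zwzxxvzxwxxwxz$vyzzwyyw
  rot[9] = wzxxvzxwxxwxz$vyzzwyywz
  rot[10] = zxxvzxwxxwxz$vyzzwyywzw
  rot[11] = xxvzxwxxwxz$vyzzwyywzwz
  rot[12] = xvzxwxxwxz$vyzzwyywzwzx
  rot[13] = vzxwxxwxz$vyzzwyywzwzxx
  rot[14] = zxwxxwxz$vyzzwyywzwzxxv
  rot[15] = xwxxwxz$vyzzwyywzwzxxvz
  rot[16] = wxxwxz$vyzzwyywzwzxxvzx
  rot[17] = xxwxz$vyzzwyywzwzxxvzxw
  rot[18] = xwxz$vyzzwyywzwzxxvzxwx
  rot[19] = wxz$vyzzwyywzwzxxvzxwxx
  rot[20] = xz$vyzzwyywzwzxxvzxwxxw
  rot[21] = z$vyzzwyywzwzxxvzxwxxwx
  rot[22] = $vyzzwyywzwzxxvzxwxxwxz
Sorted (with $ < everything):
  sorted[0] = $vyzzwyywzwzxxvzxwxxwxz  (last char: 'z')
  sorted[1] = vyzzwyywzwzxxvzxwxxwxz$  (last char: '$')
  sorted[2] = vzxwxxwxz$vyzzwyywzwzxx  (last char: 'x')
  sorted[3] = wxxwxz$vyzzwyywzwzxxvzx  (last char: 'x')
  sorted[4] = wxz$vyzzwyywzwzxxvzxwxx  (last char: 'x')
  sorted[5] = wyywzwzxxvzxwxxwxz$vyzz  (last char: 'z')
  sorted[6] = wzwzxxvzxwxxwxz$vyzzwyy  (last char: 'y')
  sorted[7] = wzxxvzxwxxwxz$vyzzwyywz  (last char: 'z')
  sorted[8] = xvzxwxxwxz$vyzzwyywzwzx  (last char: 'x')
  sorted[9] = xwxxwxz$vyzzwyywzwzxxvz  (last char: 'z')
  sorted[10] = xwxz$vyzzwyywzwzxxvzxwx  (last char: 'x')
  sorted[11] = xxvzxwxxwxz$vyzzwyywzwz  (last char: 'z')
  sorted[12] = xxwxz$vyzzwyywzwzxxvzxw  (last char: 'w')
  sorted[13] = xz$vyzzwyywzwzxxvzxwxxw  (last char: 'w')
  sorted[14] = ywzwzxxvzxwxxwxz$vyzzwy  (last char: 'y')
  sorted[15] = yywzwzxxvzxwxxwxz$vyzzw  (last char: 'w')
  sorted[16] = yzzwyywzwzxxvzxwxxwxz$v  (last char: 'v')
  sorted[17] = z$vyzzwyywzwzxxvzxwxxwx  (last char: 'x')
  sorted[18] = zwyywzwzxxvzxwxxwxz$vyz  (last char: 'z')
  sorted[19] = zwzxxvzxwxxwxz$vyzzwyyw  (last char: 'w')
  sorted[20] = zxwxxwxz$vyzzwyywzwzxxv  (last char: 'v')
  sorted[21] = zxxvzxwxxwxz$vyzzwyywzw  (last char: 'w')
  sorted[22] = zzwyywzwzxxvzxwxxwxz$vy  (last char: 'y')
Last column: z$xxxzyzxzxzwwywvxzwvwy
Original string S is at sorted index 1

Answer: z$xxxzyzxzxzwwywvxzwvwy
1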